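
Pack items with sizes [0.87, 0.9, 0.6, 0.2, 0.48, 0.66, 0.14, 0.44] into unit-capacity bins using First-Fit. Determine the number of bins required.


Place items sequentially using First-Fit:
  Item 0.87 -> new Bin 1
  Item 0.9 -> new Bin 2
  Item 0.6 -> new Bin 3
  Item 0.2 -> Bin 3 (now 0.8)
  Item 0.48 -> new Bin 4
  Item 0.66 -> new Bin 5
  Item 0.14 -> Bin 3 (now 0.94)
  Item 0.44 -> Bin 4 (now 0.92)
Total bins used = 5

5


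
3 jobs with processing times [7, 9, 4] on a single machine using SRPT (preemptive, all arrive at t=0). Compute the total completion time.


Since all jobs arrive at t=0, SRPT equals SPT ordering.
SPT order: [4, 7, 9]
Completion times:
  Job 1: p=4, C=4
  Job 2: p=7, C=11
  Job 3: p=9, C=20
Total completion time = 4 + 11 + 20 = 35

35


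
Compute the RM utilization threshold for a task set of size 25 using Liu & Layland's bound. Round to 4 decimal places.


Compute 2^(1/25) = 1.0281138267
Subtract 1: 1.0281138267 - 1 = 0.0281138267
Multiply by n: 25 * 0.0281138267 = 0.7028456675
Round to 4 dp: 0.7028

0.7028


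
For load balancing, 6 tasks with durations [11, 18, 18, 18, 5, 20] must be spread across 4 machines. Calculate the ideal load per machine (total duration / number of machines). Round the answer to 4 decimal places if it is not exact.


Total processing time = 11 + 18 + 18 + 18 + 5 + 20 = 90
Number of machines = 4
Ideal balanced load = 90 / 4 = 22.5

22.5


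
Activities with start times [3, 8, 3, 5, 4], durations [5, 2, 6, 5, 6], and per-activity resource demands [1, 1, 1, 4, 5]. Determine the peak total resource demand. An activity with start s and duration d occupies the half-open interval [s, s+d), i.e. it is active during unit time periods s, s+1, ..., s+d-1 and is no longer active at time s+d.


Each activity i is active on [start_i, start_i + duration_i).
Compute total resource usage per time slot:
  t=0: active resources = [], total = 0
  t=1: active resources = [], total = 0
  t=2: active resources = [], total = 0
  t=3: active resources = [1, 1], total = 2
  t=4: active resources = [1, 1, 5], total = 7
  t=5: active resources = [1, 1, 4, 5], total = 11
  t=6: active resources = [1, 1, 4, 5], total = 11
  t=7: active resources = [1, 1, 4, 5], total = 11
  t=8: active resources = [1, 1, 4, 5], total = 11
  t=9: active resources = [1, 4, 5], total = 10
Peak resource demand = 11

11


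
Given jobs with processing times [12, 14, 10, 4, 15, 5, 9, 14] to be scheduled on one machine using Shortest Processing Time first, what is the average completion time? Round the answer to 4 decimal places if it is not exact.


Sort jobs by processing time (SPT order): [4, 5, 9, 10, 12, 14, 14, 15]
Compute completion times sequentially:
  Job 1: processing = 4, completes at 4
  Job 2: processing = 5, completes at 9
  Job 3: processing = 9, completes at 18
  Job 4: processing = 10, completes at 28
  Job 5: processing = 12, completes at 40
  Job 6: processing = 14, completes at 54
  Job 7: processing = 14, completes at 68
  Job 8: processing = 15, completes at 83
Sum of completion times = 304
Average completion time = 304/8 = 38.0

38.0


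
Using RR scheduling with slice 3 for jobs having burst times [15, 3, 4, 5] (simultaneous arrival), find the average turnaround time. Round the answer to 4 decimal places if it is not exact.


Time quantum = 3
Execution trace:
  J1 runs 3 units, time = 3
  J2 runs 3 units, time = 6
  J3 runs 3 units, time = 9
  J4 runs 3 units, time = 12
  J1 runs 3 units, time = 15
  J3 runs 1 units, time = 16
  J4 runs 2 units, time = 18
  J1 runs 3 units, time = 21
  J1 runs 3 units, time = 24
  J1 runs 3 units, time = 27
Finish times: [27, 6, 16, 18]
Average turnaround = 67/4 = 16.75

16.75


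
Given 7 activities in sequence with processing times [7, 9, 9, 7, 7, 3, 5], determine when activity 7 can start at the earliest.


Activity 7 starts after activities 1 through 6 complete.
Predecessor durations: [7, 9, 9, 7, 7, 3]
ES = 7 + 9 + 9 + 7 + 7 + 3 = 42

42


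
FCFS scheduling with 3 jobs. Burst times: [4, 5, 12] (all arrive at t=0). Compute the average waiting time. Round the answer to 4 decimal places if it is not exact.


FCFS order (as given): [4, 5, 12]
Waiting times:
  Job 1: wait = 0
  Job 2: wait = 4
  Job 3: wait = 9
Sum of waiting times = 13
Average waiting time = 13/3 = 4.3333

4.3333


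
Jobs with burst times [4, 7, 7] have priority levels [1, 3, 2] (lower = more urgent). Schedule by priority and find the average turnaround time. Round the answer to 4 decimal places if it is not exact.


Sort by priority (ascending = highest first):
Order: [(1, 4), (2, 7), (3, 7)]
Completion times:
  Priority 1, burst=4, C=4
  Priority 2, burst=7, C=11
  Priority 3, burst=7, C=18
Average turnaround = 33/3 = 11.0

11.0


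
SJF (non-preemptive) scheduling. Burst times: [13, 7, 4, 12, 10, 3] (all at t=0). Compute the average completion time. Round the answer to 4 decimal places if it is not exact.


SJF order (ascending): [3, 4, 7, 10, 12, 13]
Completion times:
  Job 1: burst=3, C=3
  Job 2: burst=4, C=7
  Job 3: burst=7, C=14
  Job 4: burst=10, C=24
  Job 5: burst=12, C=36
  Job 6: burst=13, C=49
Average completion = 133/6 = 22.1667

22.1667


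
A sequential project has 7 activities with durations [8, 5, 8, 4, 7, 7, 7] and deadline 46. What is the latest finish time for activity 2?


LF(activity 2) = deadline - sum of successor durations
Successors: activities 3 through 7 with durations [8, 4, 7, 7, 7]
Sum of successor durations = 33
LF = 46 - 33 = 13

13


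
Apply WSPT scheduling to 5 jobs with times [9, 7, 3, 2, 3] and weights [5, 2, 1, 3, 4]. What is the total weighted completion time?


Compute p/w ratios and sort ascending (WSPT): [(2, 3), (3, 4), (9, 5), (3, 1), (7, 2)]
Compute weighted completion times:
  Job (p=2,w=3): C=2, w*C=3*2=6
  Job (p=3,w=4): C=5, w*C=4*5=20
  Job (p=9,w=5): C=14, w*C=5*14=70
  Job (p=3,w=1): C=17, w*C=1*17=17
  Job (p=7,w=2): C=24, w*C=2*24=48
Total weighted completion time = 161

161


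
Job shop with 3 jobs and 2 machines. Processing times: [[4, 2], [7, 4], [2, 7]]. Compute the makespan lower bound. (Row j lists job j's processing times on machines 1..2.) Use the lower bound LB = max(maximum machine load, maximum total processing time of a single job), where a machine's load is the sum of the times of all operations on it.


Machine loads:
  Machine 1: 4 + 7 + 2 = 13
  Machine 2: 2 + 4 + 7 = 13
Max machine load = 13
Job totals:
  Job 1: 6
  Job 2: 11
  Job 3: 9
Max job total = 11
Lower bound = max(13, 11) = 13

13


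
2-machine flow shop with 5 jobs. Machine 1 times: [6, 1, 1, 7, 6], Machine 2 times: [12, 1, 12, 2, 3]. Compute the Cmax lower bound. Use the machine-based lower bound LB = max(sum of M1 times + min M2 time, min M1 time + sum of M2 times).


LB1 = sum(M1 times) + min(M2 times) = 21 + 1 = 22
LB2 = min(M1 times) + sum(M2 times) = 1 + 30 = 31
Lower bound = max(LB1, LB2) = max(22, 31) = 31

31


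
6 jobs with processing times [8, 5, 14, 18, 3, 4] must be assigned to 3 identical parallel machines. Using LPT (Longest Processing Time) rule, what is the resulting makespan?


Sort jobs in decreasing order (LPT): [18, 14, 8, 5, 4, 3]
Assign each job to the least loaded machine:
  Machine 1: jobs [18], load = 18
  Machine 2: jobs [14, 3], load = 17
  Machine 3: jobs [8, 5, 4], load = 17
Makespan = max load = 18

18


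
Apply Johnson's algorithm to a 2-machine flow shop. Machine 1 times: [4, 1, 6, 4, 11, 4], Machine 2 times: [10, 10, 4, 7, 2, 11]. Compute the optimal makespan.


Apply Johnson's rule:
  Group 1 (a <= b): [(2, 1, 10), (1, 4, 10), (4, 4, 7), (6, 4, 11)]
  Group 2 (a > b): [(3, 6, 4), (5, 11, 2)]
Optimal job order: [2, 1, 4, 6, 3, 5]
Schedule:
  Job 2: M1 done at 1, M2 done at 11
  Job 1: M1 done at 5, M2 done at 21
  Job 4: M1 done at 9, M2 done at 28
  Job 6: M1 done at 13, M2 done at 39
  Job 3: M1 done at 19, M2 done at 43
  Job 5: M1 done at 30, M2 done at 45
Makespan = 45

45


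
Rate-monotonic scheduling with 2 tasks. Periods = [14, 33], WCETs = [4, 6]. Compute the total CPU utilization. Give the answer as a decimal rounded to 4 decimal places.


Compute individual utilizations (exact fractions):
  Task 1: C/T = 4/14 = 2/7 (approx. 0.2857)
  Task 2: C/T = 6/33 = 2/11 (approx. 0.1818)
Total utilization U = 2/7 + 2/11 = 36/77
Rounded to 4 decimal places: U = 0.4675
RM (Liu & Layland) bound for 2 tasks = 0.828427; compare with U = 36/77 (approx. 0.467532)
U <= bound, so schedulable by RM sufficient condition.

0.4675


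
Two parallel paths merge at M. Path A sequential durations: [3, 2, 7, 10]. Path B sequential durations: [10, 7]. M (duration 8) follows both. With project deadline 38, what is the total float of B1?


Forward pass: ES(B1) = sum of predecessors on chain B = 0
EF = ES + duration = 0 + 10 = 10
Backward pass: LF(M) = deadline = 38; LS(M) = 38 - 8 = 30
LF(B1) = LS(M) - sum(successors on chain B) = 30 - 7 = 23
LS = LF - duration = 23 - 10 = 13
Total float = LS - ES = 13 - 0 = 13

13


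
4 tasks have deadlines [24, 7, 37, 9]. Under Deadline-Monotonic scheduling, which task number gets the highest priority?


Sort tasks by relative deadline (ascending):
  Task 2: deadline = 7
  Task 4: deadline = 9
  Task 1: deadline = 24
  Task 3: deadline = 37
Priority order (highest first): [2, 4, 1, 3]
Highest priority task = 2

2


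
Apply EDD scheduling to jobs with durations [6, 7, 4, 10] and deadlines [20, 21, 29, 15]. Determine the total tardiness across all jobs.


Sort by due date (EDD order): [(10, 15), (6, 20), (7, 21), (4, 29)]
Compute completion times and tardiness:
  Job 1: p=10, d=15, C=10, tardiness=max(0,10-15)=0
  Job 2: p=6, d=20, C=16, tardiness=max(0,16-20)=0
  Job 3: p=7, d=21, C=23, tardiness=max(0,23-21)=2
  Job 4: p=4, d=29, C=27, tardiness=max(0,27-29)=0
Total tardiness = 2

2


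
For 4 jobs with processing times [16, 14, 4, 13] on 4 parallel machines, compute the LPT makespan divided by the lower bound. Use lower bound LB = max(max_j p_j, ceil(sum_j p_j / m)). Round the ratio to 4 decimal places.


LPT order: [16, 14, 13, 4]
Machine loads after assignment: [16, 14, 13, 4]
LPT makespan = 16
Lower bound = max(max_job, ceil(total/4)) = max(16, 12) = 16
Ratio = 16 / 16 = 1.0

1.0


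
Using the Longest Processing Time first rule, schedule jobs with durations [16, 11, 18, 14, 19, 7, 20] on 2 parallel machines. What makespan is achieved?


Sort jobs in decreasing order (LPT): [20, 19, 18, 16, 14, 11, 7]
Assign each job to the least loaded machine:
  Machine 1: jobs [20, 16, 14], load = 50
  Machine 2: jobs [19, 18, 11, 7], load = 55
Makespan = max load = 55

55


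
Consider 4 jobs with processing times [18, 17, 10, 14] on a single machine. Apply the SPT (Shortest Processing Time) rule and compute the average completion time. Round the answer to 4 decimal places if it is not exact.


Sort jobs by processing time (SPT order): [10, 14, 17, 18]
Compute completion times sequentially:
  Job 1: processing = 10, completes at 10
  Job 2: processing = 14, completes at 24
  Job 3: processing = 17, completes at 41
  Job 4: processing = 18, completes at 59
Sum of completion times = 134
Average completion time = 134/4 = 33.5

33.5


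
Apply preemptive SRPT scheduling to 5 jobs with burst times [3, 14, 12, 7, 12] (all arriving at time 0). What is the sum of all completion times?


Since all jobs arrive at t=0, SRPT equals SPT ordering.
SPT order: [3, 7, 12, 12, 14]
Completion times:
  Job 1: p=3, C=3
  Job 2: p=7, C=10
  Job 3: p=12, C=22
  Job 4: p=12, C=34
  Job 5: p=14, C=48
Total completion time = 3 + 10 + 22 + 34 + 48 = 117

117


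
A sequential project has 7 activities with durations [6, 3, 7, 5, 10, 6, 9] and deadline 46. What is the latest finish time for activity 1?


LF(activity 1) = deadline - sum of successor durations
Successors: activities 2 through 7 with durations [3, 7, 5, 10, 6, 9]
Sum of successor durations = 40
LF = 46 - 40 = 6

6


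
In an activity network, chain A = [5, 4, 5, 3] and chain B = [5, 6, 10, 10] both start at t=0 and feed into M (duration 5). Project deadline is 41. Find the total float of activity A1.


Forward pass: ES(A1) = sum of predecessors on chain A = 0
EF = ES + duration = 0 + 5 = 5
Backward pass: LF(M) = deadline = 41; LS(M) = 41 - 5 = 36
LF(A1) = LS(M) - sum(successors on chain A) = 36 - 12 = 24
LS = LF - duration = 24 - 5 = 19
Total float = LS - ES = 19 - 0 = 19

19


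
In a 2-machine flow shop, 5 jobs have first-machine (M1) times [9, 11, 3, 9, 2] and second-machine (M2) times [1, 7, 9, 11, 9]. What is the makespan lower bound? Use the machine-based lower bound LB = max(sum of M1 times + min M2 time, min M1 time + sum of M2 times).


LB1 = sum(M1 times) + min(M2 times) = 34 + 1 = 35
LB2 = min(M1 times) + sum(M2 times) = 2 + 37 = 39
Lower bound = max(LB1, LB2) = max(35, 39) = 39

39


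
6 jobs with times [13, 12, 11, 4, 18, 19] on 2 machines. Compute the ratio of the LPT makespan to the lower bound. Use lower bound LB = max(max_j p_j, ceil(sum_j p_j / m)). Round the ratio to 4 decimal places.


LPT order: [19, 18, 13, 12, 11, 4]
Machine loads after assignment: [42, 35]
LPT makespan = 42
Lower bound = max(max_job, ceil(total/2)) = max(19, 39) = 39
Ratio = 42 / 39 = 1.0769

1.0769


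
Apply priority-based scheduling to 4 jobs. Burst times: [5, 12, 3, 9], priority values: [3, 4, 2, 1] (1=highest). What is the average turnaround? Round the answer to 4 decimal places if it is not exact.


Sort by priority (ascending = highest first):
Order: [(1, 9), (2, 3), (3, 5), (4, 12)]
Completion times:
  Priority 1, burst=9, C=9
  Priority 2, burst=3, C=12
  Priority 3, burst=5, C=17
  Priority 4, burst=12, C=29
Average turnaround = 67/4 = 16.75

16.75


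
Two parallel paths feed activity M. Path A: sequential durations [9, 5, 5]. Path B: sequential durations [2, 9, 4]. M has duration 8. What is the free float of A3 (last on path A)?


ES(A3) = sum of predecessors on chain A = 14
EF(A3) = ES + duration = 14 + 5 = 19
Successor of A3 is M. ES(M) = max(sum(A), sum(B)) = max(19, 15) = 19
Free float = ES(successor) - EF(current) = 19 - 19 = 0

0


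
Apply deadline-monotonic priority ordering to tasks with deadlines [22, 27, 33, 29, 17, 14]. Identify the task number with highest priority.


Sort tasks by relative deadline (ascending):
  Task 6: deadline = 14
  Task 5: deadline = 17
  Task 1: deadline = 22
  Task 2: deadline = 27
  Task 4: deadline = 29
  Task 3: deadline = 33
Priority order (highest first): [6, 5, 1, 2, 4, 3]
Highest priority task = 6

6


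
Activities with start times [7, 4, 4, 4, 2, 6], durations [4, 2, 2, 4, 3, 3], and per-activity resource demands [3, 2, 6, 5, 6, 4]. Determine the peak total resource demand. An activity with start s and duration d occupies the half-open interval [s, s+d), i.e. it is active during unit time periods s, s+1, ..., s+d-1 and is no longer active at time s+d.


Each activity i is active on [start_i, start_i + duration_i).
Compute total resource usage per time slot:
  t=0: active resources = [], total = 0
  t=1: active resources = [], total = 0
  t=2: active resources = [6], total = 6
  t=3: active resources = [6], total = 6
  t=4: active resources = [2, 6, 5, 6], total = 19
  t=5: active resources = [2, 6, 5], total = 13
  t=6: active resources = [5, 4], total = 9
  t=7: active resources = [3, 5, 4], total = 12
  t=8: active resources = [3, 4], total = 7
  t=9: active resources = [3], total = 3
  t=10: active resources = [3], total = 3
Peak resource demand = 19

19


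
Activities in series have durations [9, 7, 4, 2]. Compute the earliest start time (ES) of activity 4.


Activity 4 starts after activities 1 through 3 complete.
Predecessor durations: [9, 7, 4]
ES = 9 + 7 + 4 = 20

20


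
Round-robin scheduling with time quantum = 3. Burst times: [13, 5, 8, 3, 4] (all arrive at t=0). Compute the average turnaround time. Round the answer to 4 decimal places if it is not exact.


Time quantum = 3
Execution trace:
  J1 runs 3 units, time = 3
  J2 runs 3 units, time = 6
  J3 runs 3 units, time = 9
  J4 runs 3 units, time = 12
  J5 runs 3 units, time = 15
  J1 runs 3 units, time = 18
  J2 runs 2 units, time = 20
  J3 runs 3 units, time = 23
  J5 runs 1 units, time = 24
  J1 runs 3 units, time = 27
  J3 runs 2 units, time = 29
  J1 runs 3 units, time = 32
  J1 runs 1 units, time = 33
Finish times: [33, 20, 29, 12, 24]
Average turnaround = 118/5 = 23.6

23.6


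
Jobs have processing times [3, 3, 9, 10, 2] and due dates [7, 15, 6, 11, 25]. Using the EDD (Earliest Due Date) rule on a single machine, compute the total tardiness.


Sort by due date (EDD order): [(9, 6), (3, 7), (10, 11), (3, 15), (2, 25)]
Compute completion times and tardiness:
  Job 1: p=9, d=6, C=9, tardiness=max(0,9-6)=3
  Job 2: p=3, d=7, C=12, tardiness=max(0,12-7)=5
  Job 3: p=10, d=11, C=22, tardiness=max(0,22-11)=11
  Job 4: p=3, d=15, C=25, tardiness=max(0,25-15)=10
  Job 5: p=2, d=25, C=27, tardiness=max(0,27-25)=2
Total tardiness = 31

31


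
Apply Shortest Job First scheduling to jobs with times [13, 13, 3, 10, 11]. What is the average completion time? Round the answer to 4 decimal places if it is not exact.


SJF order (ascending): [3, 10, 11, 13, 13]
Completion times:
  Job 1: burst=3, C=3
  Job 2: burst=10, C=13
  Job 3: burst=11, C=24
  Job 4: burst=13, C=37
  Job 5: burst=13, C=50
Average completion = 127/5 = 25.4

25.4


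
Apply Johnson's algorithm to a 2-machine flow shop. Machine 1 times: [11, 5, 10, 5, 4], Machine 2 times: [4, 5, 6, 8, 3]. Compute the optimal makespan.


Apply Johnson's rule:
  Group 1 (a <= b): [(2, 5, 5), (4, 5, 8)]
  Group 2 (a > b): [(3, 10, 6), (1, 11, 4), (5, 4, 3)]
Optimal job order: [2, 4, 3, 1, 5]
Schedule:
  Job 2: M1 done at 5, M2 done at 10
  Job 4: M1 done at 10, M2 done at 18
  Job 3: M1 done at 20, M2 done at 26
  Job 1: M1 done at 31, M2 done at 35
  Job 5: M1 done at 35, M2 done at 38
Makespan = 38

38


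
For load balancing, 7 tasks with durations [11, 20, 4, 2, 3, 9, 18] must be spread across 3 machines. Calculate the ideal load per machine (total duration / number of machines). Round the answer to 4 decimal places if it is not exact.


Total processing time = 11 + 20 + 4 + 2 + 3 + 9 + 18 = 67
Number of machines = 3
Ideal balanced load = 67 / 3 = 22.3333

22.3333


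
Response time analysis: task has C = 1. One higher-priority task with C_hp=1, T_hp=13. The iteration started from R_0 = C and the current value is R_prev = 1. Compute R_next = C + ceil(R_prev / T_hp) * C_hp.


R_next = C + ceil(R_prev / T_hp) * C_hp
ceil(1 / 13) = ceil(0.0769) = 1
Interference = 1 * 1 = 1
R_next = 1 + 1 = 2

2


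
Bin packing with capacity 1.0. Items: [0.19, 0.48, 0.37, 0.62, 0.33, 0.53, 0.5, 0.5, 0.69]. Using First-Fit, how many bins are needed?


Place items sequentially using First-Fit:
  Item 0.19 -> new Bin 1
  Item 0.48 -> Bin 1 (now 0.67)
  Item 0.37 -> new Bin 2
  Item 0.62 -> Bin 2 (now 0.99)
  Item 0.33 -> Bin 1 (now 1.0)
  Item 0.53 -> new Bin 3
  Item 0.5 -> new Bin 4
  Item 0.5 -> Bin 4 (now 1.0)
  Item 0.69 -> new Bin 5
Total bins used = 5

5


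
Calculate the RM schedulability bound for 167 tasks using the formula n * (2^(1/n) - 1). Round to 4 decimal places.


Compute 2^(1/167) = 1.0041592075
Subtract 1: 1.0041592075 - 1 = 0.0041592075
Multiply by n: 167 * 0.0041592075 = 0.6945876525
Round to 4 dp: 0.6946

0.6946


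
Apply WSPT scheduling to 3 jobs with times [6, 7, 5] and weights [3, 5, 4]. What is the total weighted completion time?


Compute p/w ratios and sort ascending (WSPT): [(5, 4), (7, 5), (6, 3)]
Compute weighted completion times:
  Job (p=5,w=4): C=5, w*C=4*5=20
  Job (p=7,w=5): C=12, w*C=5*12=60
  Job (p=6,w=3): C=18, w*C=3*18=54
Total weighted completion time = 134

134


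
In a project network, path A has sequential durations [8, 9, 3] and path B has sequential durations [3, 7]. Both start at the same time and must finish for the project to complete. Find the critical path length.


Path A total = 8 + 9 + 3 = 20
Path B total = 3 + 7 = 10
Critical path = longest path = max(20, 10) = 20

20


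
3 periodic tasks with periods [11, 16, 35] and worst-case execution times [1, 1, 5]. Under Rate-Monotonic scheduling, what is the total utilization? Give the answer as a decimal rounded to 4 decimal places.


Compute individual utilizations (exact fractions):
  Task 1: C/T = 1/11 (approx. 0.0909)
  Task 2: C/T = 1/16 (approx. 0.0625)
  Task 3: C/T = 5/35 = 1/7 (approx. 0.1429)
Total utilization U = 1/11 + 1/16 + 1/7 = 365/1232
Rounded to 4 decimal places: U = 0.2963
RM (Liu & Layland) bound for 3 tasks = 0.779763; compare with U = 365/1232 (approx. 0.296266)
U <= bound, so schedulable by RM sufficient condition.

0.2963


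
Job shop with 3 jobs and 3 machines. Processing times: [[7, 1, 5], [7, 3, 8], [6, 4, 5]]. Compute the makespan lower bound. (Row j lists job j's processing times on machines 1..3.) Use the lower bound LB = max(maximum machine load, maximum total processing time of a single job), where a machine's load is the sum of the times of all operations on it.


Machine loads:
  Machine 1: 7 + 7 + 6 = 20
  Machine 2: 1 + 3 + 4 = 8
  Machine 3: 5 + 8 + 5 = 18
Max machine load = 20
Job totals:
  Job 1: 13
  Job 2: 18
  Job 3: 15
Max job total = 18
Lower bound = max(20, 18) = 20

20


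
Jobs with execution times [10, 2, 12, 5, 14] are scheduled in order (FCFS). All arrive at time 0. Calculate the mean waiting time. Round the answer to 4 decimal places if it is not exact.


FCFS order (as given): [10, 2, 12, 5, 14]
Waiting times:
  Job 1: wait = 0
  Job 2: wait = 10
  Job 3: wait = 12
  Job 4: wait = 24
  Job 5: wait = 29
Sum of waiting times = 75
Average waiting time = 75/5 = 15.0

15.0


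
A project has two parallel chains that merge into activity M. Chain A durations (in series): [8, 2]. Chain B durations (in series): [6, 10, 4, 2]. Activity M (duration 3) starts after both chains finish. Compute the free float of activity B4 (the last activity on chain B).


ES(B4) = sum of predecessors on chain B = 20
EF(B4) = ES + duration = 20 + 2 = 22
Successor of B4 is M. ES(M) = max(sum(A), sum(B)) = max(10, 22) = 22
Free float = ES(successor) - EF(current) = 22 - 22 = 0

0


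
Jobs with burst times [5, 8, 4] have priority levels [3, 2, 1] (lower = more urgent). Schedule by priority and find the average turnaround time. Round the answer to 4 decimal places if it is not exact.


Sort by priority (ascending = highest first):
Order: [(1, 4), (2, 8), (3, 5)]
Completion times:
  Priority 1, burst=4, C=4
  Priority 2, burst=8, C=12
  Priority 3, burst=5, C=17
Average turnaround = 33/3 = 11.0

11.0


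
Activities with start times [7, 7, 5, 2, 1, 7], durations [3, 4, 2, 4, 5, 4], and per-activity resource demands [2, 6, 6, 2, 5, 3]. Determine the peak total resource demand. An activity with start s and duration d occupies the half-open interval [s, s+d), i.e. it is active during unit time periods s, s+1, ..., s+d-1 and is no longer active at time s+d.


Each activity i is active on [start_i, start_i + duration_i).
Compute total resource usage per time slot:
  t=0: active resources = [], total = 0
  t=1: active resources = [5], total = 5
  t=2: active resources = [2, 5], total = 7
  t=3: active resources = [2, 5], total = 7
  t=4: active resources = [2, 5], total = 7
  t=5: active resources = [6, 2, 5], total = 13
  t=6: active resources = [6], total = 6
  t=7: active resources = [2, 6, 3], total = 11
  t=8: active resources = [2, 6, 3], total = 11
  t=9: active resources = [2, 6, 3], total = 11
  t=10: active resources = [6, 3], total = 9
Peak resource demand = 13

13


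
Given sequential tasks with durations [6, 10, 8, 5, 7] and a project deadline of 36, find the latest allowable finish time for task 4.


LF(activity 4) = deadline - sum of successor durations
Successors: activities 5 through 5 with durations [7]
Sum of successor durations = 7
LF = 36 - 7 = 29

29


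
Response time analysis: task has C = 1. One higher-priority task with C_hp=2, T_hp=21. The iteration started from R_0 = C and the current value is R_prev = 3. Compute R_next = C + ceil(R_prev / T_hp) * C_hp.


R_next = C + ceil(R_prev / T_hp) * C_hp
ceil(3 / 21) = ceil(0.1429) = 1
Interference = 1 * 2 = 2
R_next = 1 + 2 = 3
R_next = R_prev, so the iteration has converged (response time = 3).

3


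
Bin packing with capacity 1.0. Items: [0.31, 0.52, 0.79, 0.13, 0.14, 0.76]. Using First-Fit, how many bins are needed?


Place items sequentially using First-Fit:
  Item 0.31 -> new Bin 1
  Item 0.52 -> Bin 1 (now 0.83)
  Item 0.79 -> new Bin 2
  Item 0.13 -> Bin 1 (now 0.96)
  Item 0.14 -> Bin 2 (now 0.93)
  Item 0.76 -> new Bin 3
Total bins used = 3

3


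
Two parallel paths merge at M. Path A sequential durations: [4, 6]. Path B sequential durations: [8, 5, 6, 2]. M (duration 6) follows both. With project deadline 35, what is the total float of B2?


Forward pass: ES(B2) = sum of predecessors on chain B = 8
EF = ES + duration = 8 + 5 = 13
Backward pass: LF(M) = deadline = 35; LS(M) = 35 - 6 = 29
LF(B2) = LS(M) - sum(successors on chain B) = 29 - 8 = 21
LS = LF - duration = 21 - 5 = 16
Total float = LS - ES = 16 - 8 = 8

8


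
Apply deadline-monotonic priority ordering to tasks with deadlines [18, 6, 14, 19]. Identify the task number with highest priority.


Sort tasks by relative deadline (ascending):
  Task 2: deadline = 6
  Task 3: deadline = 14
  Task 1: deadline = 18
  Task 4: deadline = 19
Priority order (highest first): [2, 3, 1, 4]
Highest priority task = 2

2


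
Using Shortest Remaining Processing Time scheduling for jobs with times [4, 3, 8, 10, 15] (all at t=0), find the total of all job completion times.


Since all jobs arrive at t=0, SRPT equals SPT ordering.
SPT order: [3, 4, 8, 10, 15]
Completion times:
  Job 1: p=3, C=3
  Job 2: p=4, C=7
  Job 3: p=8, C=15
  Job 4: p=10, C=25
  Job 5: p=15, C=40
Total completion time = 3 + 7 + 15 + 25 + 40 = 90

90


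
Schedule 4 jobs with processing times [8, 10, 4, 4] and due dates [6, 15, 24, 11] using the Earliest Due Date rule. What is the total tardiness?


Sort by due date (EDD order): [(8, 6), (4, 11), (10, 15), (4, 24)]
Compute completion times and tardiness:
  Job 1: p=8, d=6, C=8, tardiness=max(0,8-6)=2
  Job 2: p=4, d=11, C=12, tardiness=max(0,12-11)=1
  Job 3: p=10, d=15, C=22, tardiness=max(0,22-15)=7
  Job 4: p=4, d=24, C=26, tardiness=max(0,26-24)=2
Total tardiness = 12

12


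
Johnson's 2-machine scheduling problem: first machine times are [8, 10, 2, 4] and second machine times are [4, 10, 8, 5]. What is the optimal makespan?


Apply Johnson's rule:
  Group 1 (a <= b): [(3, 2, 8), (4, 4, 5), (2, 10, 10)]
  Group 2 (a > b): [(1, 8, 4)]
Optimal job order: [3, 4, 2, 1]
Schedule:
  Job 3: M1 done at 2, M2 done at 10
  Job 4: M1 done at 6, M2 done at 15
  Job 2: M1 done at 16, M2 done at 26
  Job 1: M1 done at 24, M2 done at 30
Makespan = 30

30


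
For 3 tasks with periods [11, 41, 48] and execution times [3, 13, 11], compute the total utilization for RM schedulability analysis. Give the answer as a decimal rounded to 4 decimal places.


Compute individual utilizations (exact fractions):
  Task 1: C/T = 3/11 (approx. 0.2727)
  Task 2: C/T = 13/41 (approx. 0.3171)
  Task 3: C/T = 11/48 (approx. 0.2292)
Total utilization U = 3/11 + 13/41 + 11/48 = 17729/21648
Rounded to 4 decimal places: U = 0.8190
RM (Liu & Layland) bound for 3 tasks = 0.779763; compare with U = 17729/21648 (approx. 0.818967)
bound < U <= 1, so the RM sufficient condition is not met (inconclusive; an exact test such as response-time analysis is needed).

0.8190


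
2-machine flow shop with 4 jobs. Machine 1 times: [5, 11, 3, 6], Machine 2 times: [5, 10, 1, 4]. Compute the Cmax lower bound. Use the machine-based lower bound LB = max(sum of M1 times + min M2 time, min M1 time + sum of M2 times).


LB1 = sum(M1 times) + min(M2 times) = 25 + 1 = 26
LB2 = min(M1 times) + sum(M2 times) = 3 + 20 = 23
Lower bound = max(LB1, LB2) = max(26, 23) = 26

26


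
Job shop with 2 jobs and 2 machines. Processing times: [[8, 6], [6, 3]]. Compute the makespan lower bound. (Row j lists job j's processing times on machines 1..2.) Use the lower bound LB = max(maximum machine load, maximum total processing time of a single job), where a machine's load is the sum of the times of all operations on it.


Machine loads:
  Machine 1: 8 + 6 = 14
  Machine 2: 6 + 3 = 9
Max machine load = 14
Job totals:
  Job 1: 14
  Job 2: 9
Max job total = 14
Lower bound = max(14, 14) = 14

14


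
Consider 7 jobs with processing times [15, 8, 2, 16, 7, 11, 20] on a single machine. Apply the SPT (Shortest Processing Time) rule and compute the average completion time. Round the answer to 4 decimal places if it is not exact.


Sort jobs by processing time (SPT order): [2, 7, 8, 11, 15, 16, 20]
Compute completion times sequentially:
  Job 1: processing = 2, completes at 2
  Job 2: processing = 7, completes at 9
  Job 3: processing = 8, completes at 17
  Job 4: processing = 11, completes at 28
  Job 5: processing = 15, completes at 43
  Job 6: processing = 16, completes at 59
  Job 7: processing = 20, completes at 79
Sum of completion times = 237
Average completion time = 237/7 = 33.8571

33.8571


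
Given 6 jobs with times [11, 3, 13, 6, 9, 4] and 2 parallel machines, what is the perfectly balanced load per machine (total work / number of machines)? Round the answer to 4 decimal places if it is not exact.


Total processing time = 11 + 3 + 13 + 6 + 9 + 4 = 46
Number of machines = 2
Ideal balanced load = 46 / 2 = 23.0

23.0


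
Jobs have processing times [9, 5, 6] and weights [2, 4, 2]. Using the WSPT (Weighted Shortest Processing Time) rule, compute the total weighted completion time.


Compute p/w ratios and sort ascending (WSPT): [(5, 4), (6, 2), (9, 2)]
Compute weighted completion times:
  Job (p=5,w=4): C=5, w*C=4*5=20
  Job (p=6,w=2): C=11, w*C=2*11=22
  Job (p=9,w=2): C=20, w*C=2*20=40
Total weighted completion time = 82

82


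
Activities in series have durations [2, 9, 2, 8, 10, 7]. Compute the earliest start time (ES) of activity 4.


Activity 4 starts after activities 1 through 3 complete.
Predecessor durations: [2, 9, 2]
ES = 2 + 9 + 2 = 13

13


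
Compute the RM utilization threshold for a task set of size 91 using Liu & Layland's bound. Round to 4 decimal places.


Compute 2^(1/91) = 1.0076460851
Subtract 1: 1.0076460851 - 1 = 0.0076460851
Multiply by n: 91 * 0.0076460851 = 0.6957937441
Round to 4 dp: 0.6958

0.6958


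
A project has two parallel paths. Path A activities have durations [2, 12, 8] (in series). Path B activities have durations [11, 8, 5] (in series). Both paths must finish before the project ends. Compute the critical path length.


Path A total = 2 + 12 + 8 = 22
Path B total = 11 + 8 + 5 = 24
Critical path = longest path = max(22, 24) = 24

24


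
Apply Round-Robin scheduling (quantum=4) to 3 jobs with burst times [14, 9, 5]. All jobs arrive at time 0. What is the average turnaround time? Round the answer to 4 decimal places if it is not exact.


Time quantum = 4
Execution trace:
  J1 runs 4 units, time = 4
  J2 runs 4 units, time = 8
  J3 runs 4 units, time = 12
  J1 runs 4 units, time = 16
  J2 runs 4 units, time = 20
  J3 runs 1 units, time = 21
  J1 runs 4 units, time = 25
  J2 runs 1 units, time = 26
  J1 runs 2 units, time = 28
Finish times: [28, 26, 21]
Average turnaround = 75/3 = 25.0

25.0


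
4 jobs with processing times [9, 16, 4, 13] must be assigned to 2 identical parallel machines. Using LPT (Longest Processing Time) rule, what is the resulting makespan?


Sort jobs in decreasing order (LPT): [16, 13, 9, 4]
Assign each job to the least loaded machine:
  Machine 1: jobs [16, 4], load = 20
  Machine 2: jobs [13, 9], load = 22
Makespan = max load = 22

22


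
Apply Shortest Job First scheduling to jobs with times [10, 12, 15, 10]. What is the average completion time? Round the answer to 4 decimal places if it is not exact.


SJF order (ascending): [10, 10, 12, 15]
Completion times:
  Job 1: burst=10, C=10
  Job 2: burst=10, C=20
  Job 3: burst=12, C=32
  Job 4: burst=15, C=47
Average completion = 109/4 = 27.25

27.25


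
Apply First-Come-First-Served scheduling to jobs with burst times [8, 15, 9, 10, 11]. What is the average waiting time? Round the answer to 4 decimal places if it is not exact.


FCFS order (as given): [8, 15, 9, 10, 11]
Waiting times:
  Job 1: wait = 0
  Job 2: wait = 8
  Job 3: wait = 23
  Job 4: wait = 32
  Job 5: wait = 42
Sum of waiting times = 105
Average waiting time = 105/5 = 21.0

21.0


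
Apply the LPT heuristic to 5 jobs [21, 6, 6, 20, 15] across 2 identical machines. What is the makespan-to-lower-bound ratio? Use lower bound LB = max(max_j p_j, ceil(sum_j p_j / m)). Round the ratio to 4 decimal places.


LPT order: [21, 20, 15, 6, 6]
Machine loads after assignment: [33, 35]
LPT makespan = 35
Lower bound = max(max_job, ceil(total/2)) = max(21, 34) = 34
Ratio = 35 / 34 = 1.0294

1.0294


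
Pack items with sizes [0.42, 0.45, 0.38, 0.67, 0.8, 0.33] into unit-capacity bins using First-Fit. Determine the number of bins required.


Place items sequentially using First-Fit:
  Item 0.42 -> new Bin 1
  Item 0.45 -> Bin 1 (now 0.87)
  Item 0.38 -> new Bin 2
  Item 0.67 -> new Bin 3
  Item 0.8 -> new Bin 4
  Item 0.33 -> Bin 2 (now 0.71)
Total bins used = 4

4


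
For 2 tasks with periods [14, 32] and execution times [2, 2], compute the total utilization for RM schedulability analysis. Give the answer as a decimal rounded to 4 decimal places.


Compute individual utilizations (exact fractions):
  Task 1: C/T = 2/14 = 1/7 (approx. 0.1429)
  Task 2: C/T = 2/32 = 1/16 (approx. 0.0625)
Total utilization U = 1/7 + 1/16 = 23/112
Rounded to 4 decimal places: U = 0.2054
RM (Liu & Layland) bound for 2 tasks = 0.828427; compare with U = 23/112 (approx. 0.205357)
U <= bound, so schedulable by RM sufficient condition.

0.2054


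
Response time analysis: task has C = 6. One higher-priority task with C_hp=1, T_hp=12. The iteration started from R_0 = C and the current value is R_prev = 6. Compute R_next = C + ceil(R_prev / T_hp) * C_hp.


R_next = C + ceil(R_prev / T_hp) * C_hp
ceil(6 / 12) = ceil(0.5) = 1
Interference = 1 * 1 = 1
R_next = 6 + 1 = 7

7


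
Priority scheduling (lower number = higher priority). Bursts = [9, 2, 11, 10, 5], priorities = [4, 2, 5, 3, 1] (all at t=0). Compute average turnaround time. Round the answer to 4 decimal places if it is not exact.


Sort by priority (ascending = highest first):
Order: [(1, 5), (2, 2), (3, 10), (4, 9), (5, 11)]
Completion times:
  Priority 1, burst=5, C=5
  Priority 2, burst=2, C=7
  Priority 3, burst=10, C=17
  Priority 4, burst=9, C=26
  Priority 5, burst=11, C=37
Average turnaround = 92/5 = 18.4

18.4


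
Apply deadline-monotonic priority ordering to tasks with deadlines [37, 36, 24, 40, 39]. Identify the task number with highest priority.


Sort tasks by relative deadline (ascending):
  Task 3: deadline = 24
  Task 2: deadline = 36
  Task 1: deadline = 37
  Task 5: deadline = 39
  Task 4: deadline = 40
Priority order (highest first): [3, 2, 1, 5, 4]
Highest priority task = 3

3


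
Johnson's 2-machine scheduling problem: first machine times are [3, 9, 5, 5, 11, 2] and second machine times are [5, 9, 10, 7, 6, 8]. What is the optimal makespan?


Apply Johnson's rule:
  Group 1 (a <= b): [(6, 2, 8), (1, 3, 5), (3, 5, 10), (4, 5, 7), (2, 9, 9)]
  Group 2 (a > b): [(5, 11, 6)]
Optimal job order: [6, 1, 3, 4, 2, 5]
Schedule:
  Job 6: M1 done at 2, M2 done at 10
  Job 1: M1 done at 5, M2 done at 15
  Job 3: M1 done at 10, M2 done at 25
  Job 4: M1 done at 15, M2 done at 32
  Job 2: M1 done at 24, M2 done at 41
  Job 5: M1 done at 35, M2 done at 47
Makespan = 47

47


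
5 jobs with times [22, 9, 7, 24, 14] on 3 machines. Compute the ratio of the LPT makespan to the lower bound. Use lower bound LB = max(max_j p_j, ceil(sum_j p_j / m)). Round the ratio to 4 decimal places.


LPT order: [24, 22, 14, 9, 7]
Machine loads after assignment: [24, 29, 23]
LPT makespan = 29
Lower bound = max(max_job, ceil(total/3)) = max(24, 26) = 26
Ratio = 29 / 26 = 1.1154

1.1154


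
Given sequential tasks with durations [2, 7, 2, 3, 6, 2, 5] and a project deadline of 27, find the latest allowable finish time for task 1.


LF(activity 1) = deadline - sum of successor durations
Successors: activities 2 through 7 with durations [7, 2, 3, 6, 2, 5]
Sum of successor durations = 25
LF = 27 - 25 = 2

2


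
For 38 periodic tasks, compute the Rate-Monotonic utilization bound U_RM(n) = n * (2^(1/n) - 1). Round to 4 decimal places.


Compute 2^(1/38) = 1.0184080933
Subtract 1: 1.0184080933 - 1 = 0.0184080933
Multiply by n: 38 * 0.0184080933 = 0.6995075454
Round to 4 dp: 0.6995

0.6995


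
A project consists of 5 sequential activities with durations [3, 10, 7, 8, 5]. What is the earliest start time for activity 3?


Activity 3 starts after activities 1 through 2 complete.
Predecessor durations: [3, 10]
ES = 3 + 10 = 13

13


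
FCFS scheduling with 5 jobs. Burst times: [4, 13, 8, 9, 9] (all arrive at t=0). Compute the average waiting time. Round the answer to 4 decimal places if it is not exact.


FCFS order (as given): [4, 13, 8, 9, 9]
Waiting times:
  Job 1: wait = 0
  Job 2: wait = 4
  Job 3: wait = 17
  Job 4: wait = 25
  Job 5: wait = 34
Sum of waiting times = 80
Average waiting time = 80/5 = 16.0

16.0


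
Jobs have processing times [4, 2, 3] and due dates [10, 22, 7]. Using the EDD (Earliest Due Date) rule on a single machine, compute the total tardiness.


Sort by due date (EDD order): [(3, 7), (4, 10), (2, 22)]
Compute completion times and tardiness:
  Job 1: p=3, d=7, C=3, tardiness=max(0,3-7)=0
  Job 2: p=4, d=10, C=7, tardiness=max(0,7-10)=0
  Job 3: p=2, d=22, C=9, tardiness=max(0,9-22)=0
Total tardiness = 0

0


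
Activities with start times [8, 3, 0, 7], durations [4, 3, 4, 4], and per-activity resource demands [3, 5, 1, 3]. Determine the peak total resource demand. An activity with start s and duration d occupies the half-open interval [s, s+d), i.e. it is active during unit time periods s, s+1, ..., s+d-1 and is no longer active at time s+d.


Each activity i is active on [start_i, start_i + duration_i).
Compute total resource usage per time slot:
  t=0: active resources = [1], total = 1
  t=1: active resources = [1], total = 1
  t=2: active resources = [1], total = 1
  t=3: active resources = [5, 1], total = 6
  t=4: active resources = [5], total = 5
  t=5: active resources = [5], total = 5
  t=6: active resources = [], total = 0
  t=7: active resources = [3], total = 3
  t=8: active resources = [3, 3], total = 6
  t=9: active resources = [3, 3], total = 6
  t=10: active resources = [3, 3], total = 6
  t=11: active resources = [3], total = 3
Peak resource demand = 6

6


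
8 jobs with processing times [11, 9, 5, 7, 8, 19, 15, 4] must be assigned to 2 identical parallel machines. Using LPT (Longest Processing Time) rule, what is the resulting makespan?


Sort jobs in decreasing order (LPT): [19, 15, 11, 9, 8, 7, 5, 4]
Assign each job to the least loaded machine:
  Machine 1: jobs [19, 9, 7, 4], load = 39
  Machine 2: jobs [15, 11, 8, 5], load = 39
Makespan = max load = 39

39


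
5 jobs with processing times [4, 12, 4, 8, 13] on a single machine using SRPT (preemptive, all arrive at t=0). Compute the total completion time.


Since all jobs arrive at t=0, SRPT equals SPT ordering.
SPT order: [4, 4, 8, 12, 13]
Completion times:
  Job 1: p=4, C=4
  Job 2: p=4, C=8
  Job 3: p=8, C=16
  Job 4: p=12, C=28
  Job 5: p=13, C=41
Total completion time = 4 + 8 + 16 + 28 + 41 = 97

97


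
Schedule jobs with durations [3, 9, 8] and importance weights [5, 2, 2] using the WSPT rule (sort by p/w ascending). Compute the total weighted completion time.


Compute p/w ratios and sort ascending (WSPT): [(3, 5), (8, 2), (9, 2)]
Compute weighted completion times:
  Job (p=3,w=5): C=3, w*C=5*3=15
  Job (p=8,w=2): C=11, w*C=2*11=22
  Job (p=9,w=2): C=20, w*C=2*20=40
Total weighted completion time = 77

77
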